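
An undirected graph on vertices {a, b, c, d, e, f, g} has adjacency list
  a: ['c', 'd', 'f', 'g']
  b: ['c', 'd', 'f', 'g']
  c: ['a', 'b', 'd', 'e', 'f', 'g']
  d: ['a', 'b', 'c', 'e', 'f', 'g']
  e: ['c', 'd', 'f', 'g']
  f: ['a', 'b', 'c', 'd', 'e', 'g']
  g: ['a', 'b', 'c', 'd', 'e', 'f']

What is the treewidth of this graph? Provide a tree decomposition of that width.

Treewidth 4.
One such decomposition:
Bags: B1 = {c, d, e, f, g}  B2 = {a, c, d, f, g}  B3 = {b, c, d, f, g}
Tree: B1–B2, B2–B3

Every bag has size at most 5, so the width is 5 − 1 = 4 and tw(G) ≤ 4. On the other hand G contains the 5-clique {c, d, e, f, g}. A clique must lie in a single bag of any decomposition, so no decomposition can have width below 4. Combining the bounds, tw(G) = 4.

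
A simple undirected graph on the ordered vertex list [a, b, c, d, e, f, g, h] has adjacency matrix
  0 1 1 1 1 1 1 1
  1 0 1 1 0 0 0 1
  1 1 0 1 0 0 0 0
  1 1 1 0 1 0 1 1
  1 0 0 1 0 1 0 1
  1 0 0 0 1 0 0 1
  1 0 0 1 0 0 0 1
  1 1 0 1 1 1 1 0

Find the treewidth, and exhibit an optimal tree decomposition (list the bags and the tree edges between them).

Each bag holds 4 vertices, so the decomposition has width 3, which upper-bounds the treewidth. For the lower bound, the 4 vertices {a, d, g, h} are pairwise adjacent, and any tree decomposition puts a clique entirely inside one bag — forcing width ≥ 3. Hence tw(G) = 3 exactly.

Treewidth 3.
Bags: B1 = {a, d, g, h}  B2 = {a, b, d, h}  B3 = {a, b, c, d}  B4 = {a, d, e, h}  B5 = {a, e, f, h}
Tree: B1–B2, B2–B3, B2–B4, B4–B5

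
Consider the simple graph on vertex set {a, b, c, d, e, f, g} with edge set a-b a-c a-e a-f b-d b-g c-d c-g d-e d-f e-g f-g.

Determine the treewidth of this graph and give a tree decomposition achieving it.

Every bag has size at most 4, so the width is 4 − 1 = 3 and tw(G) ≤ 3. For the lower bound: the 4 vertex sets {a,c}, {d,f}, {g}, {e} are disjoint, each induces a connected subgraph, and every pair is joined by at least one edge of G. Contracting each set to a single vertex therefore yields K_{4} as a minor, and since treewidth is minor-monotone, tw(G) ≥ tw(K_{4}) = 3. Combining the bounds, tw(G) = 3.

Treewidth 3.
One optimal decomposition is:
Bags: B1 = {a, c, d, g}  B2 = {a, d, f, g}  B3 = {a, d, e, g}  B4 = {a, b, d, g}
Tree: B1–B2, B2–B3, B3–B4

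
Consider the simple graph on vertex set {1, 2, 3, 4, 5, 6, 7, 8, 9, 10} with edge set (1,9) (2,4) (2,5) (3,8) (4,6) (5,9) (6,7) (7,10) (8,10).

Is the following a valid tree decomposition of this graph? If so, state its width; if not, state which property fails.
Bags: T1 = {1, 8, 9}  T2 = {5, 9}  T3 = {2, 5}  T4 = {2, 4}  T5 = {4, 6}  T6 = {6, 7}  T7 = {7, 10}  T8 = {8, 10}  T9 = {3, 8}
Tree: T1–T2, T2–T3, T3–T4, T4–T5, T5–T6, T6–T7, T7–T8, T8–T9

A tree decomposition must satisfy three properties: every vertex lies in some bag; for every edge, both endpoints lie together in some bag; and for every vertex, the bags containing it form a connected subtree. Here bags containing vertex 8 are not connected in the tree, so the decomposition is invalid.

No — bags containing vertex 8 are not connected in the tree.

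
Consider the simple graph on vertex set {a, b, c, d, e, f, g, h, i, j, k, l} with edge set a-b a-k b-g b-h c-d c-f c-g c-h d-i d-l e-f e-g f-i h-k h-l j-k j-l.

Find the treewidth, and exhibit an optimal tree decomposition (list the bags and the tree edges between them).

Each bag holds 4 vertices, so the decomposition has width 3, which upper-bounds the treewidth. For the lower bound: the 4 vertex sets {a,j,k}, {l}, {h}, {b,c,d,g} are disjoint, each induces a connected subgraph, and every pair is joined by at least one edge of G. Contracting each set to a single vertex therefore yields K_{4} as a minor, and since treewidth is minor-monotone, tw(G) ≥ tw(K_{4}) = 3. Hence tw(G) = 3 exactly.

Treewidth 3.
One such decomposition:
Bags: B1 = {a, j, k, l}  B2 = {a, h, k, l}  B3 = {a, b, h, l}  B4 = {b, d, h, l}  B5 = {b, c, d, h}  B6 = {b, c, d, g}  B7 = {c, d, g, i}  B8 = {c, f, g, i}  B9 = {e, f, g, i}
Tree: B1–B2, B2–B3, B3–B4, B4–B5, B5–B6, B6–B7, B7–B8, B8–B9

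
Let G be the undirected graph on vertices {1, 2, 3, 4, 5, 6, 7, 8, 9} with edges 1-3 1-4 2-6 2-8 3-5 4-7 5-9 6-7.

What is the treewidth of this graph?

1

A width-1 tree decomposition is:
Bags: B1 = {2, 8}  B2 = {2, 6}  B3 = {6, 7}  B4 = {4, 7}  B5 = {1, 4}  B6 = {1, 3}  B7 = {3, 5}  B8 = {5, 9}
Tree: B1–B2, B2–B3, B3–B4, B4–B5, B5–B6, B6–B7, B7–B8
The largest bag has 2 vertices, giving width 1; this decomposition certifies tw(G) ≤ 1. G has an edge, so its treewidth is at least 1. Hence tw(G) = 1 exactly.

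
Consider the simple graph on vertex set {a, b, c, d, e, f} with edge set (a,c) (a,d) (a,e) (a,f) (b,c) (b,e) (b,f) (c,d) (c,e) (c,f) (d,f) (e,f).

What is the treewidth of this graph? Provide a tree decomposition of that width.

The largest bag has 4 vertices, giving width 3; this decomposition certifies tw(G) ≤ 3. Conversely, {a, c, d, f} is a clique of size 4, and the vertices of any clique must share a bag in every tree decomposition; so some bag has ≥ 4 vertices and tw(G) ≥ 3. Therefore the treewidth is 3.

Treewidth 3.
Bags: B1 = {b, c, e, f}  B2 = {a, c, e, f}  B3 = {a, c, d, f}
Tree: B1–B2, B2–B3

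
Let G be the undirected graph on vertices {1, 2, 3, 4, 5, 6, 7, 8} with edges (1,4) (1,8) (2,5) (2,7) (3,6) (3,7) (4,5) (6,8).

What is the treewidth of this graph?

A width-2 tree decomposition is:
Bags: B1 = {2, 4, 5}  B2 = {2, 4, 7}  B3 = {3, 4, 7}  B4 = {3, 4, 6}  B5 = {4, 6, 8}  B6 = {1, 4, 8}
Tree: B1–B2, B2–B3, B3–B4, B4–B5, B5–B6
Each bag holds 3 vertices, so the decomposition has width 2, which upper-bounds the treewidth. For the lower bound, G contains the cycle 4–5–2–7–3–6–8–1–4, so G is not a forest; only forests have treewidth ≤ 1, hence tw(G) ≥ 2. Hence tw(G) = 2 exactly.

2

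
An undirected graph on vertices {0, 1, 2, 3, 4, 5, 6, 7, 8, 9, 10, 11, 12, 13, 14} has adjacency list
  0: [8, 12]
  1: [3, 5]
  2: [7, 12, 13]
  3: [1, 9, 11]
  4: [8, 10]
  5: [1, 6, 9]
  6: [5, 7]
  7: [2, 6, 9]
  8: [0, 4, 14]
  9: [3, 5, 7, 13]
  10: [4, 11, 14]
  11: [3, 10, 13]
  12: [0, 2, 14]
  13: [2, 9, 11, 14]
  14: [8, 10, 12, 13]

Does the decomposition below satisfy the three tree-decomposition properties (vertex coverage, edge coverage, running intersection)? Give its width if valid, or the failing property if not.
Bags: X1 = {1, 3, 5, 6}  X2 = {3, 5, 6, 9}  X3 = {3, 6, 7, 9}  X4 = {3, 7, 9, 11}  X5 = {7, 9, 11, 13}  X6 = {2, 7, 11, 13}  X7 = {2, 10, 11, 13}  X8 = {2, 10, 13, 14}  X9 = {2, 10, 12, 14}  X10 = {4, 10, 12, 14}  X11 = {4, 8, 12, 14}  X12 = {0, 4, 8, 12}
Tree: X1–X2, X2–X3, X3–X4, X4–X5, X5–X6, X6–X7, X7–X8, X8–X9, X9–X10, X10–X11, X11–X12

Checking the three conditions: (i) the bags cover all of {0, 1, 2, 3, 4, 5, 6, 7, 8, 9, 10, 11, 12, 13, 14}; (ii) for each edge, some bag contains both endpoints; (iii) the bags containing any fixed vertex form a subtree. All hold, so the decomposition is valid with width 4 − 1 = 3.

Yes; width 3.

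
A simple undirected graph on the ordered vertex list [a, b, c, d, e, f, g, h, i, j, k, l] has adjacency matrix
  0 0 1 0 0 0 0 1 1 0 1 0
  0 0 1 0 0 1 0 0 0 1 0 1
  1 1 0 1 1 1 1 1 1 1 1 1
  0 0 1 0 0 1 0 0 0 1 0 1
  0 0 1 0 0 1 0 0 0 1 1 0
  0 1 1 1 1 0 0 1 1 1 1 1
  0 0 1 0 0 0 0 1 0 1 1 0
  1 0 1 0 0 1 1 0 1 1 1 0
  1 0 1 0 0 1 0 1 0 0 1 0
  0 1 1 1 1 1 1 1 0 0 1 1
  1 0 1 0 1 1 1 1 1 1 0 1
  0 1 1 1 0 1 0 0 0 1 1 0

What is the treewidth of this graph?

4

A width-4 tree decomposition is:
Bags: B1 = {a, c, h, i, k}  B2 = {c, f, h, i, k}  B3 = {c, f, h, j, k}  B4 = {c, g, h, j, k}  B5 = {c, f, j, k, l}  B6 = {c, d, f, j, l}  B7 = {c, e, f, j, k}  B8 = {b, c, f, j, l}
Tree: B1–B2, B2–B3, B3–B4, B3–B5, B5–B6, B3–B7, B5–B8
The largest bag has 5 vertices, giving width 4; this decomposition certifies tw(G) ≤ 4. Conversely, {c, g, h, j, k} is a clique of size 5, and the vertices of any clique must share a bag in every tree decomposition; so some bag has ≥ 5 vertices and tw(G) ≥ 4. Therefore the treewidth is 4.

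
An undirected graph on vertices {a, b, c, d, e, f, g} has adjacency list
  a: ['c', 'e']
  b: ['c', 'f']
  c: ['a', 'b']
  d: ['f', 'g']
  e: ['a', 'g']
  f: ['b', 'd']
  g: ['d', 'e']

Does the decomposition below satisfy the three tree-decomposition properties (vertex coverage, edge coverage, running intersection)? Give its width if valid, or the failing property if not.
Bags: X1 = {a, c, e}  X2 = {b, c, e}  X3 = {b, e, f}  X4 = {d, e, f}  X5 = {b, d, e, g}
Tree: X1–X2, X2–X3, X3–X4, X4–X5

A tree decomposition must satisfy three properties: every vertex lies in some bag; for every edge, both endpoints lie together in some bag; and for every vertex, the bags containing it form a connected subtree. Here bags containing vertex b are not connected in the tree, so the decomposition is invalid.

No — bags containing vertex b are not connected in the tree.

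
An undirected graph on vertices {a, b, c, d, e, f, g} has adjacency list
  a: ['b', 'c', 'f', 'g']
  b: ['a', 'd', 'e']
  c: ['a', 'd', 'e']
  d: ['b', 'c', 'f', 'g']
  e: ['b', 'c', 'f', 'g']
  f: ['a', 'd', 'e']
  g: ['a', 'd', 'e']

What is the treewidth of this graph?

A width-3 tree decomposition is:
Bags: B1 = {a, d, e, g}  B2 = {a, d, e, f}  B3 = {a, c, d, e}  B4 = {a, b, d, e}
Tree: B1–B2, B2–B3, B3–B4
Every bag has size at most 4, so the width is 4 − 1 = 3 and tw(G) ≤ 3. For the lower bound: the 4 vertex sets {a,g}, {e,f}, {d}, {c} are disjoint, each induces a connected subgraph, and every pair is joined by at least one edge of G. Contracting each set to a single vertex therefore yields K_{4} as a minor, and since treewidth is minor-monotone, tw(G) ≥ tw(K_{4}) = 3. Therefore the treewidth is 3.

3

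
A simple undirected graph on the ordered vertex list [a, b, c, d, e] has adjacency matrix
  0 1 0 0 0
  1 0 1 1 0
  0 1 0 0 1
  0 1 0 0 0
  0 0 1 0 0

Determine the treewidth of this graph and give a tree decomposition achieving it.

Treewidth 1.
One such decomposition:
Bags: B1 = {c, e}  B2 = {b, c}  B3 = {a, b}  B4 = {b, d}
Tree: B1–B2, B2–B3, B3–B4

Every bag has size at most 2, so the width is 2 − 1 = 1 and tw(G) ≤ 1. G has an edge, so its treewidth is at least 1. Therefore the treewidth is 1.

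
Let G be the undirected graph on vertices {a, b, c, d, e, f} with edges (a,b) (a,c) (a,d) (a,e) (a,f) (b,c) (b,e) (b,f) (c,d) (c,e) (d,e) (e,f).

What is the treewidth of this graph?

3

A width-3 tree decomposition is:
Bags: B1 = {a, b, c, e}  B2 = {a, c, d, e}  B3 = {a, b, e, f}
Tree: B1–B2, B1–B3
Every bag has size at most 4, so the width is 4 − 1 = 3 and tw(G) ≤ 3. For the lower bound, the 4 vertices {a, c, d, e} are pairwise adjacent, and any tree decomposition puts a clique entirely inside one bag — forcing width ≥ 3. The upper and lower bounds meet at 3, so that is the treewidth.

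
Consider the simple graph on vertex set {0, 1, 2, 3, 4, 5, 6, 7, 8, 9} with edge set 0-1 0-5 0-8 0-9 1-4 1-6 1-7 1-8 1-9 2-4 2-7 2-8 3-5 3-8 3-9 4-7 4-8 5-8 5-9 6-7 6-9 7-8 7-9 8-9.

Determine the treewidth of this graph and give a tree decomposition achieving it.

Treewidth 3.
One such decomposition:
Bags: B1 = {1, 7, 8, 9}  B2 = {1, 4, 7, 8}  B3 = {2, 4, 7, 8}  B4 = {0, 1, 8, 9}  B5 = {1, 6, 7, 9}  B6 = {0, 5, 8, 9}  B7 = {3, 5, 8, 9}
Tree: B1–B2, B2–B3, B1–B4, B1–B5, B4–B6, B6–B7

Each bag holds 4 vertices, so the decomposition has width 3, which upper-bounds the treewidth. For the lower bound, the 4 vertices {0, 1, 8, 9} are pairwise adjacent, and any tree decomposition puts a clique entirely inside one bag — forcing width ≥ 3. Combining the bounds, tw(G) = 3.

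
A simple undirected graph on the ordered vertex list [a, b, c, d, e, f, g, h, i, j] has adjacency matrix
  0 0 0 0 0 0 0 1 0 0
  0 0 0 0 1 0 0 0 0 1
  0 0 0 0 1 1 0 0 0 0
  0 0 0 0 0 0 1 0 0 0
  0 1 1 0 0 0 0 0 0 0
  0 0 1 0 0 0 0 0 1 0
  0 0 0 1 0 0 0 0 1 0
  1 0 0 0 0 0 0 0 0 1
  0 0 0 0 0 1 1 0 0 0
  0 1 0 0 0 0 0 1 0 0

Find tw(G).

A width-1 tree decomposition is:
Bags: B1 = {d, g}  B2 = {g, i}  B3 = {f, i}  B4 = {c, f}  B5 = {c, e}  B6 = {b, e}  B7 = {b, j}  B8 = {h, j}  B9 = {a, h}
Tree: B1–B2, B2–B3, B3–B4, B4–B5, B5–B6, B6–B7, B7–B8, B8–B9
Each bag holds 2 vertices, so the decomposition has width 1, which upper-bounds the treewidth. Any graph with an edge has treewidth ≥ 1, and G has the edge d–g. Hence tw(G) = 1 exactly.

1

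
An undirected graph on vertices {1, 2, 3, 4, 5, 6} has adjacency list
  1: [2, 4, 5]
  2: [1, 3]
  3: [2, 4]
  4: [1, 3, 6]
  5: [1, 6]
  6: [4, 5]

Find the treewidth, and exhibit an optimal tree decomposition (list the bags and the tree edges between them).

The largest bag has 3 vertices, giving width 2; this decomposition certifies tw(G) ≤ 2. For the lower bound, G contains the cycle 5–6–4–1–5, so G is not a forest; only forests have treewidth ≤ 1, hence tw(G) ≥ 2. Hence tw(G) = 2 exactly.

Treewidth 2.
Bags: B1 = {1, 5, 6}  B2 = {1, 4, 6}  B3 = {1, 2, 4}  B4 = {2, 3, 4}
Tree: B1–B2, B2–B3, B3–B4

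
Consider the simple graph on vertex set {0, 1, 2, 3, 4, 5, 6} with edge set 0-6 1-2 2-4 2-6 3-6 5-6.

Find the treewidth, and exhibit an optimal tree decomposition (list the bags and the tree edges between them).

Every bag has size at most 2, so the width is 2 − 1 = 1 and tw(G) ≤ 1. Any graph with an edge has treewidth ≥ 1, and G has the edge 6–2. Combining the bounds, tw(G) = 1.

Treewidth 1.
One optimal decomposition is:
Bags: B1 = {2, 6}  B2 = {1, 2}  B3 = {2, 4}  B4 = {3, 6}  B5 = {0, 6}  B6 = {5, 6}
Tree: B1–B2, B2–B3, B1–B4, B4–B5, B4–B6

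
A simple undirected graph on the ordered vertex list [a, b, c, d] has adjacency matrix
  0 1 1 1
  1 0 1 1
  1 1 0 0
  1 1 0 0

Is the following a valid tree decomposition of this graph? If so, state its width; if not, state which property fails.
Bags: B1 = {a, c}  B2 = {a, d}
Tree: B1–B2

No — vertex b appears in no bag.

A tree decomposition must satisfy three properties: every vertex lies in some bag; for every edge, both endpoints lie together in some bag; and for every vertex, the bags containing it form a connected subtree. Here vertex b appears in no bag, so the decomposition is invalid.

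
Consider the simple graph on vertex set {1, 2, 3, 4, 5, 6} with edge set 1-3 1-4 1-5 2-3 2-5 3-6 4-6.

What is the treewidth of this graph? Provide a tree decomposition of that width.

Treewidth 2.
One optimal decomposition is:
Bags: B1 = {2, 3, 5}  B2 = {1, 3, 5}  B3 = {1, 3, 6}  B4 = {1, 4, 6}
Tree: B1–B2, B2–B3, B3–B4

Every bag has size at most 3, so the width is 3 − 1 = 2 and tw(G) ≤ 2. Since 2–5–1–3–2 is a cycle in G, G is not acyclic. Forests are exactly the graphs of treewidth ≤ 1, so tw(G) ≥ 2. The upper and lower bounds meet at 2, so that is the treewidth.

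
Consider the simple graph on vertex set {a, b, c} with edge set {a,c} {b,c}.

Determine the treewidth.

A width-1 tree decomposition is:
Bags: B1 = {b, c}  B2 = {a, c}
Tree: B1–B2
The largest bag has 2 vertices, giving width 1; this decomposition certifies tw(G) ≤ 1. Any graph with an edge has treewidth ≥ 1, and G has the edge c–b. The upper and lower bounds meet at 1, so that is the treewidth.

1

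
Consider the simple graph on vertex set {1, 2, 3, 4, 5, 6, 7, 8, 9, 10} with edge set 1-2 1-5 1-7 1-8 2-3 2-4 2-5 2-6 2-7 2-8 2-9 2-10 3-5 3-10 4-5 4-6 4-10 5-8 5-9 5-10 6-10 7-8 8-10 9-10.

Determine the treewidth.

3

A width-3 tree decomposition is:
Bags: B1 = {2, 3, 5, 10}  B2 = {2, 5, 9, 10}  B3 = {2, 5, 8, 10}  B4 = {1, 2, 5, 8}  B5 = {2, 4, 5, 10}  B6 = {1, 2, 7, 8}  B7 = {2, 4, 6, 10}
Tree: B1–B2, B1–B3, B3–B4, B2–B5, B4–B6, B5–B7
The largest bag has 4 vertices, giving width 3; this decomposition certifies tw(G) ≤ 3. On the other hand G contains the 4-clique {1, 2, 5, 8}. A clique must lie in a single bag of any decomposition, so no decomposition can have width below 3. The upper and lower bounds meet at 3, so that is the treewidth.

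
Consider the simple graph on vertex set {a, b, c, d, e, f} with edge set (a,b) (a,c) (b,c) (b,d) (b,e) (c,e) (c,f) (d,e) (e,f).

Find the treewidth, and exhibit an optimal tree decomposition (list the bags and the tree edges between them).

Treewidth 2.
Bags: B1 = {a, b, c}  B2 = {b, c, e}  B3 = {c, e, f}  B4 = {b, d, e}
Tree: B1–B2, B2–B3, B2–B4

Each bag holds 3 vertices, so the decomposition has width 2, which upper-bounds the treewidth. On the other hand G contains the 3-clique {b, d, e}. A clique must lie in a single bag of any decomposition, so no decomposition can have width below 2. The upper and lower bounds meet at 2, so that is the treewidth.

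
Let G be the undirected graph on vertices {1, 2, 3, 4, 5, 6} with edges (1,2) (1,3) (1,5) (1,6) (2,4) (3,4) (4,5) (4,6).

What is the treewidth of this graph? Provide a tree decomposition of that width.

The largest bag has 3 vertices, giving width 2; this decomposition certifies tw(G) ≤ 2. Since 4–2–1–3–4 is a cycle in G, G is not acyclic. Forests are exactly the graphs of treewidth ≤ 1, so tw(G) ≥ 2. Therefore the treewidth is 2.

Treewidth 2.
One such decomposition:
Bags: B1 = {1, 2, 4}  B2 = {1, 3, 4}  B3 = {1, 4, 6}  B4 = {1, 4, 5}
Tree: B1–B2, B2–B3, B3–B4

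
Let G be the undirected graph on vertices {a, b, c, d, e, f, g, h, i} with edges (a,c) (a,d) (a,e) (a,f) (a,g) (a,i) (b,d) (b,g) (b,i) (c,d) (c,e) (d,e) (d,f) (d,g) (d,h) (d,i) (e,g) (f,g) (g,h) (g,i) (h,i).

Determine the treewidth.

A width-3 tree decomposition is:
Bags: B1 = {a, d, g, i}  B2 = {b, d, g, i}  B3 = {d, g, h, i}  B4 = {a, d, e, g}  B5 = {a, d, f, g}  B6 = {a, c, d, e}
Tree: B1–B2, B1–B3, B1–B4, B4–B5, B4–B6
The largest bag has 4 vertices, giving width 3; this decomposition certifies tw(G) ≤ 3. Conversely, {a, d, e, g} is a clique of size 4, and the vertices of any clique must share a bag in every tree decomposition; so some bag has ≥ 4 vertices and tw(G) ≥ 3. The upper and lower bounds meet at 3, so that is the treewidth.

3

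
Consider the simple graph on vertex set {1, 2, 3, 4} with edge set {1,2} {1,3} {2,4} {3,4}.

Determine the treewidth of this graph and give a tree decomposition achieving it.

Treewidth 2.
One optimal decomposition is:
Bags: B1 = {2, 3, 4}  B2 = {1, 2, 3}
Tree: B1–B2

Every bag has size at most 3, so the width is 3 − 1 = 2 and tw(G) ≤ 2. For the lower bound, G contains the cycle 2–4–3–1–2, so G is not a forest; only forests have treewidth ≤ 1, hence tw(G) ≥ 2. The upper and lower bounds meet at 2, so that is the treewidth.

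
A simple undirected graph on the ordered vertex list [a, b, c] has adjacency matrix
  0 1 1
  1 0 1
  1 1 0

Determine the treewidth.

2

A width-2 tree decomposition is:
Bags: B1 = {a, b, c}
Tree: (single bag)
With just one bag of size 3, the width is 3 − 1 = 2, so tw(G) ≤ 2. On the other hand G contains the 3-clique {a, b, c}. A clique must lie in a single bag of any decomposition, so no decomposition can have width below 2. The upper and lower bounds meet at 2, so that is the treewidth.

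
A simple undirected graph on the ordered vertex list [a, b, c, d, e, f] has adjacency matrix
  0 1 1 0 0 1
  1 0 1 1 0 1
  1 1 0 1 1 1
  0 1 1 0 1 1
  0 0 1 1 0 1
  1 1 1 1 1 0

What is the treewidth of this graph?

A width-3 tree decomposition is:
Bags: B1 = {c, d, e, f}  B2 = {b, c, d, f}  B3 = {a, b, c, f}
Tree: B1–B2, B2–B3
The largest bag has 4 vertices, giving width 3; this decomposition certifies tw(G) ≤ 3. For the lower bound, the 4 vertices {c, d, e, f} are pairwise adjacent, and any tree decomposition puts a clique entirely inside one bag — forcing width ≥ 3. Therefore the treewidth is 3.

3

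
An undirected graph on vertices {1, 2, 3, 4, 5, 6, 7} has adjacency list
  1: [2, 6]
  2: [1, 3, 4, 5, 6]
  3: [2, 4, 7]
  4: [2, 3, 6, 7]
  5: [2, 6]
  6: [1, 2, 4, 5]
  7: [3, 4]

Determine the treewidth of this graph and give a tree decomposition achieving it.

Treewidth 2.
One optimal decomposition is:
Bags: B1 = {2, 3, 4}  B2 = {2, 4, 6}  B3 = {1, 2, 6}  B4 = {3, 4, 7}  B5 = {2, 5, 6}
Tree: B1–B2, B2–B3, B1–B4, B2–B5

Every bag has size at most 3, so the width is 3 − 1 = 2 and tw(G) ≤ 2. For the lower bound, the 3 vertices {2, 3, 4} are pairwise adjacent, and any tree decomposition puts a clique entirely inside one bag — forcing width ≥ 2. Therefore the treewidth is 2.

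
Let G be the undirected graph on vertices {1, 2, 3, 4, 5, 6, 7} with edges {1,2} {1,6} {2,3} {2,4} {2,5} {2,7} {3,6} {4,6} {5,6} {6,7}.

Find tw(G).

2

A width-2 tree decomposition is:
Bags: B1 = {2, 4, 6}  B2 = {2, 3, 6}  B3 = {1, 2, 6}  B4 = {2, 6, 7}  B5 = {2, 5, 6}
Tree: B1–B2, B2–B3, B3–B4, B4–B5
The largest bag has 3 vertices, giving width 2; this decomposition certifies tw(G) ≤ 2. Since 6–4–2–3–6 is a cycle in G, G is not acyclic. Forests are exactly the graphs of treewidth ≤ 1, so tw(G) ≥ 2. The upper and lower bounds meet at 2, so that is the treewidth.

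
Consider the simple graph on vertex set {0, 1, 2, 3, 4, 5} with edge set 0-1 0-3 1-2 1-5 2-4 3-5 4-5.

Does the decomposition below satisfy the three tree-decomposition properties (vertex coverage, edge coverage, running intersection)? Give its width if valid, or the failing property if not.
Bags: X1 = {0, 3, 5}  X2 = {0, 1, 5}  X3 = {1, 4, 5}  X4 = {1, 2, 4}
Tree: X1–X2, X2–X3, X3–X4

Yes; width 2.

Vertex coverage: the bags together contain {0, 1, 2, 3, 4, 5}, the full vertex set. Edge coverage: each edge of G has both endpoints in at least one bag. Running intersection: for every vertex, the bags containing it form a connected subtree. All three properties hold, so this is a valid tree decomposition of width max|bag| − 1 = 2, and hence tw(G) ≤ 2.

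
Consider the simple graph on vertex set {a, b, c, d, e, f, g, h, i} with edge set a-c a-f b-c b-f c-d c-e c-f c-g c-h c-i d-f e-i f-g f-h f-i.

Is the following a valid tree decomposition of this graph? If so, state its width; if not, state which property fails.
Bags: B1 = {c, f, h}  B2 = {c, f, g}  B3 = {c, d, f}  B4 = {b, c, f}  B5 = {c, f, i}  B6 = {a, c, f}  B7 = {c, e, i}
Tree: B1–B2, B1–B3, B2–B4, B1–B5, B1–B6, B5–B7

Yes; width 2.

Vertex coverage: the bags together contain {a, b, c, d, e, f, g, h, i}, the full vertex set. Edge coverage: each edge of G has both endpoints in at least one bag. Running intersection: for every vertex, the bags containing it form a connected subtree. All three properties hold, so this is a valid tree decomposition of width max|bag| − 1 = 2, and hence tw(G) ≤ 2.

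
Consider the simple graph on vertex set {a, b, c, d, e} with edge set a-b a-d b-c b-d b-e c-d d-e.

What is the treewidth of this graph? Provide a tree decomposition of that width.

Each bag holds 3 vertices, so the decomposition has width 2, which upper-bounds the treewidth. On the other hand G contains the 3-clique {b, d, e}. A clique must lie in a single bag of any decomposition, so no decomposition can have width below 2. Therefore the treewidth is 2.

Treewidth 2.
One optimal decomposition is:
Bags: B1 = {b, c, d}  B2 = {b, d, e}  B3 = {a, b, d}
Tree: B1–B2, B2–B3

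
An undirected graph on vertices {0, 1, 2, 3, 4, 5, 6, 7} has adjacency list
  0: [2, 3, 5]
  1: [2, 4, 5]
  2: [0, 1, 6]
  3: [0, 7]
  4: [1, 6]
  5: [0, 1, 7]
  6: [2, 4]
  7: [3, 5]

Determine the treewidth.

A width-2 tree decomposition is:
Bags: B1 = {0, 3, 7}  B2 = {0, 5, 7}  B3 = {0, 2, 5}  B4 = {1, 2, 5}  B5 = {1, 2, 6}  B6 = {1, 4, 6}
Tree: B1–B2, B2–B3, B3–B4, B4–B5, B5–B6
Each bag holds 3 vertices, so the decomposition has width 2, which upper-bounds the treewidth. Since 3–7–5–0–3 is a cycle in G, G is not acyclic. Forests are exactly the graphs of treewidth ≤ 1, so tw(G) ≥ 2. The upper and lower bounds meet at 2, so that is the treewidth.

2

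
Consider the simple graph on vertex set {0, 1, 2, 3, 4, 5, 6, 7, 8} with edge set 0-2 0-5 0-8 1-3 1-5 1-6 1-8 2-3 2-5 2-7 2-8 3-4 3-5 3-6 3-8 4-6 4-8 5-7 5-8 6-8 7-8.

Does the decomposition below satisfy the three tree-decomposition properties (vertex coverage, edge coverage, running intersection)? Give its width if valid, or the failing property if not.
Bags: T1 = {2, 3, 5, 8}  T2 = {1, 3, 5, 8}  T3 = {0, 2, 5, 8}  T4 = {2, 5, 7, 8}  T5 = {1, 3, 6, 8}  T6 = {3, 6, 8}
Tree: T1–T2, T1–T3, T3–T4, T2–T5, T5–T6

No — vertex 4 appears in no bag.

A tree decomposition must satisfy three properties: every vertex lies in some bag; for every edge, both endpoints lie together in some bag; and for every vertex, the bags containing it form a connected subtree. Here vertex 4 appears in no bag, so the decomposition is invalid.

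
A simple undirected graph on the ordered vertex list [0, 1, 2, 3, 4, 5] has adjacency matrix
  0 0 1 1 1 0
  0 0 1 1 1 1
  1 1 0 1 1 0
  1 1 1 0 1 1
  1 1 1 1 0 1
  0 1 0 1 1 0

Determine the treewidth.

3

A width-3 tree decomposition is:
Bags: B1 = {1, 2, 3, 4}  B2 = {1, 3, 4, 5}  B3 = {0, 2, 3, 4}
Tree: B1–B2, B1–B3
Each bag holds 4 vertices, so the decomposition has width 3, which upper-bounds the treewidth. On the other hand G contains the 4-clique {0, 2, 3, 4}. A clique must lie in a single bag of any decomposition, so no decomposition can have width below 3. Therefore the treewidth is 3.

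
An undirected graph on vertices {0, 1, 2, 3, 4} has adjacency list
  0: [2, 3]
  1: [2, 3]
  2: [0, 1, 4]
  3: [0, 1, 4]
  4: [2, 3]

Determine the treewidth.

A width-2 tree decomposition is:
Bags: B1 = {1, 2, 3}  B2 = {0, 2, 3}  B3 = {2, 3, 4}
Tree: B1–B2, B2–B3
The largest bag has 3 vertices, giving width 2; this decomposition certifies tw(G) ≤ 2. For the lower bound, G contains the cycle 1–3–0–2–1, so G is not a forest; only forests have treewidth ≤ 1, hence tw(G) ≥ 2. Combining the bounds, tw(G) = 2.

2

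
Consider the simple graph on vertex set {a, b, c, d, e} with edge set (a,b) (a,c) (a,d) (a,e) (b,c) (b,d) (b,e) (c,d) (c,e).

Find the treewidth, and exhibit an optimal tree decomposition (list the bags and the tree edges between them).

Treewidth 3.
One optimal decomposition is:
Bags: B1 = {a, b, c, e}  B2 = {a, b, c, d}
Tree: B1–B2

Every bag has size at most 4, so the width is 4 − 1 = 3 and tw(G) ≤ 3. On the other hand G contains the 4-clique {a, b, c, d}. A clique must lie in a single bag of any decomposition, so no decomposition can have width below 3. The upper and lower bounds meet at 3, so that is the treewidth.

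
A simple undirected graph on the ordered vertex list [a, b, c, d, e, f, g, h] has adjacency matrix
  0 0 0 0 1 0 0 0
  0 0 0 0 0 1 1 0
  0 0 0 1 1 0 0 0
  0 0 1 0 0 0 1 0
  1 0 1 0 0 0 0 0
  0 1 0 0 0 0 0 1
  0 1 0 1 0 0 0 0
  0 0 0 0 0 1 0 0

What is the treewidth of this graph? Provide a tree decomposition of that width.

Treewidth 1.
One such decomposition:
Bags: B1 = {a, e}  B2 = {c, e}  B3 = {c, d}  B4 = {d, g}  B5 = {b, g}  B6 = {b, f}  B7 = {f, h}
Tree: B1–B2, B2–B3, B3–B4, B4–B5, B5–B6, B6–B7

Each bag holds 2 vertices, so the decomposition has width 1, which upper-bounds the treewidth. G has an edge, so its treewidth is at least 1. Combining the bounds, tw(G) = 1.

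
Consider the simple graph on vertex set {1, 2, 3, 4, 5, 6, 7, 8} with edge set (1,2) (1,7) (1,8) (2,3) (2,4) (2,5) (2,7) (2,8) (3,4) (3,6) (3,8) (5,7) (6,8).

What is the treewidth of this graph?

A width-2 tree decomposition is:
Bags: B1 = {2, 3, 8}  B2 = {2, 3, 4}  B3 = {1, 2, 8}  B4 = {3, 6, 8}  B5 = {1, 2, 7}  B6 = {2, 5, 7}
Tree: B1–B2, B1–B3, B1–B4, B3–B5, B5–B6
Each bag holds 3 vertices, so the decomposition has width 2, which upper-bounds the treewidth. Conversely, {1, 2, 8} is a clique of size 3, and the vertices of any clique must share a bag in every tree decomposition; so some bag has ≥ 3 vertices and tw(G) ≥ 2. Therefore the treewidth is 2.

2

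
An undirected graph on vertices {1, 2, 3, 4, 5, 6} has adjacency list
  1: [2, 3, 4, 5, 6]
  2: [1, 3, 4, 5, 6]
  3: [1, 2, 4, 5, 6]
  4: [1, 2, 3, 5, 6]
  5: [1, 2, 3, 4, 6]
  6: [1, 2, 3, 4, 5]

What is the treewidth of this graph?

A width-5 tree decomposition is:
Bags: B1 = {1, 2, 3, 4, 5, 6}
Tree: (single bag)
A single bag containing all 6 vertices is trivially a valid decomposition of width 5. Conversely, {1, 2, 3, 4, 5, 6} is a clique of size 6, and the vertices of any clique must share a bag in every tree decomposition; so some bag has ≥ 6 vertices and tw(G) ≥ 5. The upper and lower bounds meet at 5, so that is the treewidth.

5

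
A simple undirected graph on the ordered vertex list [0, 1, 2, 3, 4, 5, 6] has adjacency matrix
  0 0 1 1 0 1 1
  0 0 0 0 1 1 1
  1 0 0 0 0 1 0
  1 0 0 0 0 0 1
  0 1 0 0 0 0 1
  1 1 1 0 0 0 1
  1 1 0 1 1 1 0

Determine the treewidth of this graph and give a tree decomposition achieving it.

Each bag holds 3 vertices, so the decomposition has width 2, which upper-bounds the treewidth. For the lower bound, the 3 vertices {0, 2, 5} are pairwise adjacent, and any tree decomposition puts a clique entirely inside one bag — forcing width ≥ 2. The upper and lower bounds meet at 2, so that is the treewidth.

Treewidth 2.
Bags: B1 = {1, 5, 6}  B2 = {0, 5, 6}  B3 = {0, 2, 5}  B4 = {0, 3, 6}  B5 = {1, 4, 6}
Tree: B1–B2, B2–B3, B2–B4, B1–B5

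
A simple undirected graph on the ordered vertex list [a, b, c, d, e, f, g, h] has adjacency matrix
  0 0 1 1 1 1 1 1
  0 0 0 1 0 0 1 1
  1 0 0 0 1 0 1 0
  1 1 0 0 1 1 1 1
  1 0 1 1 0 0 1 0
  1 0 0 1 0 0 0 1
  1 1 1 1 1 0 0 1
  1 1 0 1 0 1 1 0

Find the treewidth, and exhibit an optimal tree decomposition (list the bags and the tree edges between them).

Treewidth 3.
One optimal decomposition is:
Bags: B1 = {a, d, f, h}  B2 = {a, d, g, h}  B3 = {a, d, e, g}  B4 = {b, d, g, h}  B5 = {a, c, e, g}
Tree: B1–B2, B2–B3, B2–B4, B3–B5

The largest bag has 4 vertices, giving width 3; this decomposition certifies tw(G) ≤ 3. On the other hand G contains the 4-clique {a, d, e, g}. A clique must lie in a single bag of any decomposition, so no decomposition can have width below 3. Therefore the treewidth is 3.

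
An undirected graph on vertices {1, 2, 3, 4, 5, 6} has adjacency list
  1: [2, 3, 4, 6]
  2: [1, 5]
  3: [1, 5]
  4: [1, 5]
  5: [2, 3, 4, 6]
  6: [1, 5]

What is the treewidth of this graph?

A width-2 tree decomposition is:
Bags: B1 = {1, 2, 5}  B2 = {1, 4, 5}  B3 = {1, 5, 6}  B4 = {1, 3, 5}
Tree: B1–B2, B2–B3, B3–B4
Each bag holds 3 vertices, so the decomposition has width 2, which upper-bounds the treewidth. For the lower bound, G contains the cycle 2–5–4–1–2, so G is not a forest; only forests have treewidth ≤ 1, hence tw(G) ≥ 2. Combining the bounds, tw(G) = 2.

2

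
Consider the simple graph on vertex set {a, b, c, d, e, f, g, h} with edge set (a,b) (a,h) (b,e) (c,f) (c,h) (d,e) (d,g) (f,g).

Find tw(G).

2

A width-2 tree decomposition is:
Bags: B1 = {b, d, e}  B2 = {b, d, g}  B3 = {b, f, g}  B4 = {b, c, f}  B5 = {b, c, h}  B6 = {a, b, h}
Tree: B1–B2, B2–B3, B3–B4, B4–B5, B5–B6
Every bag has size at most 3, so the width is 3 − 1 = 2 and tw(G) ≤ 2. For the lower bound, G contains the cycle b–e–d–g–f–c–h–a–b, so G is not a forest; only forests have treewidth ≤ 1, hence tw(G) ≥ 2. Combining the bounds, tw(G) = 2.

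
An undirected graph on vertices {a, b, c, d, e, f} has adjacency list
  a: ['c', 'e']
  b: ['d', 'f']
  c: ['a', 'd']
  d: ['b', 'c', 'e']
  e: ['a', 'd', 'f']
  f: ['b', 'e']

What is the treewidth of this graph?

2

A width-2 tree decomposition is:
Bags: B1 = {a, c, d}  B2 = {a, d, e}  B3 = {b, d, e}  B4 = {b, e, f}
Tree: B1–B2, B2–B3, B3–B4
Each bag holds 3 vertices, so the decomposition has width 2, which upper-bounds the treewidth. For the lower bound, G contains the cycle c–a–e–d–c, so G is not a forest; only forests have treewidth ≤ 1, hence tw(G) ≥ 2. Combining the bounds, tw(G) = 2.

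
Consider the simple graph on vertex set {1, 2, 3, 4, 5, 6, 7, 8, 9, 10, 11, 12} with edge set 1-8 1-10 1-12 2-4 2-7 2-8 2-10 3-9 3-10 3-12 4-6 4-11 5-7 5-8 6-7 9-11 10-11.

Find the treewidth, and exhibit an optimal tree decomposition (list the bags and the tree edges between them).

The largest bag has 4 vertices, giving width 3; this decomposition certifies tw(G) ≤ 3. For the lower bound: the 4 vertex sets {5,6,7}, {4}, {2}, {1,8,10,11} are disjoint, each induces a connected subgraph, and every pair is joined by at least one edge of G. Contracting each set to a single vertex therefore yields K_{4} as a minor, and since treewidth is minor-monotone, tw(G) ≥ tw(K_{4}) = 3. The upper and lower bounds meet at 3, so that is the treewidth.

Treewidth 3.
One optimal decomposition is:
Bags: B1 = {4, 5, 6, 7}  B2 = {2, 4, 5, 7}  B3 = {2, 4, 5, 8}  B4 = {2, 4, 8, 11}  B5 = {2, 8, 10, 11}  B6 = {1, 8, 10, 11}  B7 = {1, 9, 10, 11}  B8 = {1, 3, 9, 10}  B9 = {1, 3, 9, 12}
Tree: B1–B2, B2–B3, B3–B4, B4–B5, B5–B6, B6–B7, B7–B8, B8–B9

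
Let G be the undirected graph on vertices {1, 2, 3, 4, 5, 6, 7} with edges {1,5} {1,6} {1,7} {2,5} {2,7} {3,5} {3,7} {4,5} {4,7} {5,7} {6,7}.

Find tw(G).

A width-2 tree decomposition is:
Bags: B1 = {1, 5, 7}  B2 = {1, 6, 7}  B3 = {4, 5, 7}  B4 = {2, 5, 7}  B5 = {3, 5, 7}
Tree: B1–B2, B1–B3, B3–B4, B4–B5
Every bag has size at most 3, so the width is 3 − 1 = 2 and tw(G) ≤ 2. On the other hand G contains the 3-clique {1, 5, 7}. A clique must lie in a single bag of any decomposition, so no decomposition can have width below 2. The upper and lower bounds meet at 2, so that is the treewidth.

2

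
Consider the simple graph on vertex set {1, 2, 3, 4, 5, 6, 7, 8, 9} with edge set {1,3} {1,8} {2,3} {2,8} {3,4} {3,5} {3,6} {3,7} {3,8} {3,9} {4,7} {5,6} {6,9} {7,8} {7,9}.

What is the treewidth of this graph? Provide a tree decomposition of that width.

Treewidth 2.
Bags: B1 = {3, 7, 8}  B2 = {1, 3, 8}  B3 = {3, 7, 9}  B4 = {3, 4, 7}  B5 = {2, 3, 8}  B6 = {3, 6, 9}  B7 = {3, 5, 6}
Tree: B1–B2, B1–B3, B3–B4, B1–B5, B3–B6, B6–B7

The largest bag has 3 vertices, giving width 2; this decomposition certifies tw(G) ≤ 2. On the other hand G contains the 3-clique {1, 3, 8}. A clique must lie in a single bag of any decomposition, so no decomposition can have width below 2. Therefore the treewidth is 2.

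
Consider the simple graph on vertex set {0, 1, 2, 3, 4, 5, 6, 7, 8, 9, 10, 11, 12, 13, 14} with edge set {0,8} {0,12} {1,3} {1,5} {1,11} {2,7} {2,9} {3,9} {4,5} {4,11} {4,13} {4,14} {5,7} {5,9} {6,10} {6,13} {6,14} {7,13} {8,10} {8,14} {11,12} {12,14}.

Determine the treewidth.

A width-3 tree decomposition is:
Bags: B1 = {0, 8, 10, 12}  B2 = {8, 10, 12, 14}  B3 = {6, 10, 12, 14}  B4 = {6, 11, 12, 14}  B5 = {4, 6, 11, 14}  B6 = {4, 6, 11, 13}  B7 = {1, 4, 11, 13}  B8 = {1, 4, 5, 13}  B9 = {1, 5, 7, 13}  B10 = {1, 3, 5, 7}  B11 = {3, 5, 7, 9}  B12 = {2, 3, 7, 9}
Tree: B1–B2, B2–B3, B3–B4, B4–B5, B5–B6, B6–B7, B7–B8, B8–B9, B9–B10, B10–B11, B11–B12
Every bag has size at most 4, so the width is 4 − 1 = 3 and tw(G) ≤ 3. For the lower bound: the 4 vertex sets {0,8,10}, {12}, {14}, {4,6,11,13} are disjoint, each induces a connected subgraph, and every pair is joined by at least one edge of G. Contracting each set to a single vertex therefore yields K_{4} as a minor, and since treewidth is minor-monotone, tw(G) ≥ tw(K_{4}) = 3. Hence tw(G) = 3 exactly.

3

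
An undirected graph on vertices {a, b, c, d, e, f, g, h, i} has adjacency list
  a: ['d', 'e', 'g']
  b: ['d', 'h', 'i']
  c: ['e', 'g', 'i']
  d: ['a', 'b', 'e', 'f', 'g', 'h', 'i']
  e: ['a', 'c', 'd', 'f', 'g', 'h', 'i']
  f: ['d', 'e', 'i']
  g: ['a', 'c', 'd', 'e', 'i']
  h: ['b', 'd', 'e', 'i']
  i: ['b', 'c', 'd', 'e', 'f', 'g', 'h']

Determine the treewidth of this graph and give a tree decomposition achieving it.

Treewidth 3.
Bags: B1 = {d, e, h, i}  B2 = {d, e, g, i}  B3 = {b, d, h, i}  B4 = {d, e, f, i}  B5 = {a, d, e, g}  B6 = {c, e, g, i}
Tree: B1–B2, B1–B3, B2–B4, B2–B5, B2–B6

Each bag holds 4 vertices, so the decomposition has width 3, which upper-bounds the treewidth. Conversely, {a, d, e, g} is a clique of size 4, and the vertices of any clique must share a bag in every tree decomposition; so some bag has ≥ 4 vertices and tw(G) ≥ 3. Combining the bounds, tw(G) = 3.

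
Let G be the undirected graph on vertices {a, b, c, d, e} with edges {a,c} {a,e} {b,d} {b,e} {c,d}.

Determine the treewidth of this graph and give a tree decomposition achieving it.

Treewidth 2.
One optimal decomposition is:
Bags: B1 = {b, c, d}  B2 = {a, b, c}  B3 = {a, b, e}
Tree: B1–B2, B2–B3

The largest bag has 3 vertices, giving width 2; this decomposition certifies tw(G) ≤ 2. The edges b–d–c–a–e–b form a cycle, so G is not a tree and its treewidth is at least 2. Therefore the treewidth is 2.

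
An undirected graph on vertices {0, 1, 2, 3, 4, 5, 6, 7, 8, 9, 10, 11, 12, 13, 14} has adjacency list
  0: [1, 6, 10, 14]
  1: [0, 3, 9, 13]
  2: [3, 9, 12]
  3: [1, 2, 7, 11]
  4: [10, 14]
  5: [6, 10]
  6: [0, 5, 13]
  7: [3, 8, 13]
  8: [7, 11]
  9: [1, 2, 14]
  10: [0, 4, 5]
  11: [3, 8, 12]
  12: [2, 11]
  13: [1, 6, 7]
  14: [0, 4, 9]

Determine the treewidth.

3

A width-3 tree decomposition is:
Bags: B1 = {7, 8, 11, 12}  B2 = {3, 7, 11, 12}  B3 = {2, 3, 7, 12}  B4 = {2, 3, 7, 13}  B5 = {1, 2, 3, 13}  B6 = {1, 2, 9, 13}  B7 = {1, 6, 9, 13}  B8 = {0, 1, 6, 9}  B9 = {0, 6, 9, 14}  B10 = {0, 5, 6, 14}  B11 = {0, 5, 10, 14}  B12 = {4, 5, 10, 14}
Tree: B1–B2, B2–B3, B3–B4, B4–B5, B5–B6, B6–B7, B7–B8, B8–B9, B9–B10, B10–B11, B11–B12
The largest bag has 4 vertices, giving width 3; this decomposition certifies tw(G) ≤ 3. For the lower bound: the 4 vertex sets {8,11,12}, {7}, {3}, {1,2,9,13} are disjoint, each induces a connected subgraph, and every pair is joined by at least one edge of G. Contracting each set to a single vertex therefore yields K_{4} as a minor, and since treewidth is minor-monotone, tw(G) ≥ tw(K_{4}) = 3. Therefore the treewidth is 3.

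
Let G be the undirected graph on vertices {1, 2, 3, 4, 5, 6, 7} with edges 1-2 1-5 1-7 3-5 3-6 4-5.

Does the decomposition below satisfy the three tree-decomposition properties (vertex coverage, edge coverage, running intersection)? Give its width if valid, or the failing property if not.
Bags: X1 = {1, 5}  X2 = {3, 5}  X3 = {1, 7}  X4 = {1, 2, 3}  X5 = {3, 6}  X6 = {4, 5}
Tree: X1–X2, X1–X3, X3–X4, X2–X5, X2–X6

No — bags containing vertex 3 are not connected in the tree.

A tree decomposition must satisfy three properties: every vertex lies in some bag; for every edge, both endpoints lie together in some bag; and for every vertex, the bags containing it form a connected subtree. Here bags containing vertex 3 are not connected in the tree, so the decomposition is invalid.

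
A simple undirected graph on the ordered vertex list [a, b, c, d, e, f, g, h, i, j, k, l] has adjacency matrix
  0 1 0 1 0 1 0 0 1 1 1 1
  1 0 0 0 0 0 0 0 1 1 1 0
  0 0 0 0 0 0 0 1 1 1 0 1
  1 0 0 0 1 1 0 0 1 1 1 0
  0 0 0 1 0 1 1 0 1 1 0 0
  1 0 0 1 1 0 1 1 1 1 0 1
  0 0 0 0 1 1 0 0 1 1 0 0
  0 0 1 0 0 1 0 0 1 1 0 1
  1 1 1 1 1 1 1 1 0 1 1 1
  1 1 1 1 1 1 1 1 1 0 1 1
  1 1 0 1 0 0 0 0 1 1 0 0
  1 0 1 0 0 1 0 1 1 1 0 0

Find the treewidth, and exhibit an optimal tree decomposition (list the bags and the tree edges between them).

Treewidth 4.
One optimal decomposition is:
Bags: B1 = {a, d, i, j, k}  B2 = {a, d, f, i, j}  B3 = {d, e, f, i, j}  B4 = {a, b, i, j, k}  B5 = {a, f, i, j, l}  B6 = {e, f, g, i, j}  B7 = {f, h, i, j, l}  B8 = {c, h, i, j, l}
Tree: B1–B2, B2–B3, B1–B4, B2–B5, B3–B6, B5–B7, B7–B8

The largest bag has 5 vertices, giving width 4; this decomposition certifies tw(G) ≤ 4. For the lower bound, the 5 vertices {c, h, i, j, l} are pairwise adjacent, and any tree decomposition puts a clique entirely inside one bag — forcing width ≥ 4. Therefore the treewidth is 4.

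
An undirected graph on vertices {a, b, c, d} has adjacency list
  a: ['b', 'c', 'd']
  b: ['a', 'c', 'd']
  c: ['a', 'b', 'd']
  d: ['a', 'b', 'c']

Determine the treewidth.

A width-3 tree decomposition is:
Bags: B1 = {a, b, c, d}
Tree: (single bag)
With just one bag of size 4, the width is 4 − 1 = 3, so tw(G) ≤ 3. Conversely, {a, b, c, d} is a clique of size 4, and the vertices of any clique must share a bag in every tree decomposition; so some bag has ≥ 4 vertices and tw(G) ≥ 3. The upper and lower bounds meet at 3, so that is the treewidth.

3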